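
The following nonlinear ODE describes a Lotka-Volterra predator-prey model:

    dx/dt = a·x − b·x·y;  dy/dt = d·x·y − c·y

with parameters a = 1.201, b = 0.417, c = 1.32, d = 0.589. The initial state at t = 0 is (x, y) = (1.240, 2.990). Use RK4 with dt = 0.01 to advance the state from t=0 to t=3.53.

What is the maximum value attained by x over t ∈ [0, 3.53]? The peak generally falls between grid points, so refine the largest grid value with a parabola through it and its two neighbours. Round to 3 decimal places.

max x = 3.678

t=0.000: state=(1.240, 2.990)
step 1 (dt=0.01): k1=(-0.057, -1.763), k2=(-0.052, -1.758), k3=(-0.052, -1.758), k4=(-0.048, -1.754); state += dt/6·(k1+2k2+2k3+k4)
t=0.010: state=(1.239, 2.972)
t=0.020: state=(1.239, 2.955)
t=0.030: state=(1.239, 2.938)
continuing one RK4 step at a time; state shown every 20 steps (Δt=0.2):
t=0.200: state=(1.246, 2.657)
t=0.400: state=(1.285, 2.368)
t=0.600: state=(1.356, 2.124)
t=0.800: state=(1.456, 1.925)
t=1.000: state=(1.588, 1.768)
t=1.200: state=(1.751, 1.652)
t=1.400: state=(1.947, 1.577)
t=1.600: state=(2.174, 1.543)
t=1.800: state=(2.430, 1.554)
t=2.000: state=(2.708, 1.615)
t=2.200: state=(2.996, 1.735)
t=2.400: state=(3.271, 1.928)
t=2.600: state=(3.503, 2.208)
t=2.800: state=(3.649, 2.587)
t=3.000: state=(3.668, 3.062)
t=3.200: state=(3.534, 3.599)
t=3.400: state=(3.254, 4.128)
t=3.530: state=(3.017, 4.421)
largest grid value and its neighbours: x(2.920)=3.67811, x(2.930)=3.67821, x(2.940)=3.67793
parabola through these three points peaks at t≈2.928 with x≈3.67822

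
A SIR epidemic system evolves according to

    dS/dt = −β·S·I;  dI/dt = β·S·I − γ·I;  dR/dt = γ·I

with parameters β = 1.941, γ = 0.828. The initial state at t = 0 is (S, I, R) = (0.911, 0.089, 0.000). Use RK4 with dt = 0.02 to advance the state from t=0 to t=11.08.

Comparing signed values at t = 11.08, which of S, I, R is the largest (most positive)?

largest component: R

t=0.000: state=(0.911, 0.089, 0.000)
step 1 (dt=0.02): k1=(-0.157, 0.084, 0.074), k2=(-0.159, 0.084, 0.074), k3=(-0.159, 0.084, 0.074), k4=(-0.160, 0.085, 0.075); state += dt/6·(k1+2k2+2k3+k4)
t=0.020: state=(0.908, 0.091, 0.001)
t=0.040: state=(0.905, 0.092, 0.003)
t=0.060: state=(0.901, 0.094, 0.005)
continuing one RK4 step at a time; state shown every 25 steps (Δt=0.5):
t=0.500: state=(0.817, 0.136, 0.046)
t=1.000: state=(0.698, 0.188, 0.114)
t=1.500: state=(0.569, 0.230, 0.201)
t=2.000: state=(0.450, 0.249, 0.301)
t=2.500: state=(0.354, 0.243, 0.404)
t=3.000: state=(0.282, 0.218, 0.499)
t=3.500: state=(0.232, 0.185, 0.583)
t=4.000: state=(0.197, 0.150, 0.652)
t=4.500: state=(0.173, 0.119, 0.708)
t=5.000: state=(0.157, 0.092, 0.751)
t=5.500: state=(0.145, 0.070, 0.785)
t=6.000: state=(0.136, 0.053, 0.810)
t=6.500: state=(0.130, 0.040, 0.830)
t=7.000: state=(0.126, 0.030, 0.844)
t=7.500: state=(0.123, 0.022, 0.855)
t=8.000: state=(0.121, 0.017, 0.863)
t=8.500: state=(0.119, 0.012, 0.869)
t=9.000: state=(0.118, 0.009, 0.873)
t=9.500: state=(0.117, 0.007, 0.876)
t=10.000: state=(0.116, 0.005, 0.879)
t=10.500: state=(0.116, 0.004, 0.881)
t=11.000: state=(0.115, 0.003, 0.882)
t=11.080: state=(0.115, 0.003, 0.882)
compare at T: S=0.115, I=0.003, R=0.882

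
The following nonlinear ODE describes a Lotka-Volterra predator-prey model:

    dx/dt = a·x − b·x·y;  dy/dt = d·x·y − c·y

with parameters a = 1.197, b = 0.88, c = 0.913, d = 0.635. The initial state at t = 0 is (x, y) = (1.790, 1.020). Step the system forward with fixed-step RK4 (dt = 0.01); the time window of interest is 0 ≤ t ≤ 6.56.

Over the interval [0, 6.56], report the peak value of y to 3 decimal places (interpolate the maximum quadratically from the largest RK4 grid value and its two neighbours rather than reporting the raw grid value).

max y = 1.875

t=0.000: state=(1.790, 1.020)
step 1 (dt=0.01): k1=(0.536, 0.228), k2=(0.535, 0.230), k3=(0.535, 0.230), k4=(0.534, 0.232); state += dt/6·(k1+2k2+2k3+k4)
t=0.010: state=(1.795, 1.022)
t=0.020: state=(1.801, 1.025)
t=0.030: state=(1.806, 1.027)
continuing one RK4 step at a time; state shown every 25 steps (Δt=0.25):
t=0.250: state=(1.915, 1.090)
t=0.500: state=(2.012, 1.185)
t=0.750: state=(2.065, 1.305)
t=1.000: state=(2.059, 1.442)
t=1.250: state=(1.991, 1.584)
t=1.500: state=(1.868, 1.714)
t=1.750: state=(1.708, 1.812)
t=2.000: state=(1.536, 1.866)
t=2.250: state=(1.372, 1.871)
t=2.500: state=(1.231, 1.830)
t=2.750: state=(1.119, 1.755)
t=3.000: state=(1.037, 1.656)
t=3.250: state=(0.983, 1.547)
t=3.500: state=(0.955, 1.436)
t=3.750: state=(0.950, 1.329)
t=4.000: state=(0.968, 1.231)
t=4.250: state=(1.005, 1.146)
t=4.500: state=(1.062, 1.074)
t=4.750: state=(1.139, 1.018)
t=5.000: state=(1.233, 0.978)
t=5.250: state=(1.345, 0.955)
t=5.500: state=(1.472, 0.950)
t=5.750: state=(1.609, 0.966)
t=6.000: state=(1.748, 1.004)
t=6.250: state=(1.879, 1.066)
t=6.500: state=(1.987, 1.153)
t=6.560: state=(2.007, 1.178)
largest grid value and its neighbours: y(2.140)=1.87477, y(2.150)=1.87478, y(2.160)=1.87472
parabola through these three points peaks at t≈2.147 with y≈1.87479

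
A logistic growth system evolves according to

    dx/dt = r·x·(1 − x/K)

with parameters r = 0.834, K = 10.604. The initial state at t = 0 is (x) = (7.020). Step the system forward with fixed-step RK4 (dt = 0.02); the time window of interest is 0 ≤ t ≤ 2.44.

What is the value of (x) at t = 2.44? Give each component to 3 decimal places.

t=0.000: state=(7.020)
step 1 (dt=0.02): k1=(1.979), k2=(1.973), k3=(1.973), k4=(1.968); state += dt/6·(k1+2k2+2k3+k4)
t=0.020: state=(7.059)
t=0.040: state=(7.099)
t=0.060: state=(7.138)
continuing one RK4 step at a time; state shown every 5 steps (Δt=0.1):
t=0.100: state=(7.215)
t=0.200: state=(7.404)
t=0.300: state=(7.588)
t=0.400: state=(7.764)
t=0.500: state=(7.934)
t=0.600: state=(8.098)
t=0.700: state=(8.254)
t=0.800: state=(8.403)
t=0.900: state=(8.545)
t=1.000: state=(8.679)
t=1.100: state=(8.807)
t=1.200: state=(8.928)
t=1.300: state=(9.043)
t=1.400: state=(9.151)
t=1.500: state=(9.252)
t=1.600: state=(9.347)
t=1.700: state=(9.437)
t=1.800: state=(9.521)
t=1.900: state=(9.599)
t=2.000: state=(9.673)
t=2.100: state=(9.741)
t=2.200: state=(9.805)
t=2.300: state=(9.864)
t=2.400: state=(9.920)
t=2.440: state=(9.941)

(x) = (9.941)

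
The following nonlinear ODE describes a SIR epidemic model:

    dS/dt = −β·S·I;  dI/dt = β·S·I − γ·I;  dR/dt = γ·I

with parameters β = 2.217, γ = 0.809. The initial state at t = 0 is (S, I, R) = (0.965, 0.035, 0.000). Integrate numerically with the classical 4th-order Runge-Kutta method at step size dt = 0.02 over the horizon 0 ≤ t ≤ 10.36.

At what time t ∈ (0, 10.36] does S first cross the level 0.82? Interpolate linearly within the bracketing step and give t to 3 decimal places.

t = 1.033

t=0.000: state=(0.965, 0.035, 0.000)
step 1 (dt=0.02): k1=(-0.075, 0.047, 0.028), k2=(-0.076, 0.047, 0.029), k3=(-0.076, 0.047, 0.029), k4=(-0.077, 0.048, 0.029); state += dt/6·(k1+2k2+2k3+k4)
t=0.020: state=(0.963, 0.036, 0.001)
t=0.040: state=(0.962, 0.037, 0.001)
t=0.060: state=(0.960, 0.038, 0.002)
continuing one RK4 step at a time; state shown every 25 steps (Δt=0.5):
t=0.500: state=(0.914, 0.066, 0.020)
t=1.000: state=(0.827, 0.117, 0.056)
t=1.020: state=(0.823, 0.119, 0.058)
next step: t=1.040: state=(0.818, 0.121, 0.060) — S has crossed 0.82
linear interpolation between t=1.020 (0.82280) and t=1.040 (0.81843) → t≈1.033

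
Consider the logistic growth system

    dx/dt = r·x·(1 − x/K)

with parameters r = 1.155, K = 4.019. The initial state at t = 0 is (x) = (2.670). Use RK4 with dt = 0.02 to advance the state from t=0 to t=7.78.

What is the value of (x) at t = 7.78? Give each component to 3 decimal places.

t=0.000: state=(2.670)
step 1 (dt=0.02): k1=(1.035), k2=(1.031), k3=(1.031), k4=(1.027); state += dt/6·(k1+2k2+2k3+k4)
t=0.020: state=(2.691)
t=0.040: state=(2.711)
t=0.060: state=(2.731)
continuing one RK4 step at a time; state shown every 25 steps (Δt=0.5):
t=0.500: state=(3.131)
t=1.000: state=(3.467)
t=1.500: state=(3.689)
t=2.000: state=(3.827)
t=2.500: state=(3.909)
t=3.000: state=(3.956)
t=3.500: state=(3.984)
t=4.000: state=(3.999)
t=4.500: state=(4.008)
t=5.000: state=(4.013)
t=5.500: state=(4.015)
t=6.000: state=(4.017)
t=6.500: state=(4.018)
t=7.000: state=(4.018)
t=7.500: state=(4.019)
t=7.780: state=(4.019)

(x) = (4.019)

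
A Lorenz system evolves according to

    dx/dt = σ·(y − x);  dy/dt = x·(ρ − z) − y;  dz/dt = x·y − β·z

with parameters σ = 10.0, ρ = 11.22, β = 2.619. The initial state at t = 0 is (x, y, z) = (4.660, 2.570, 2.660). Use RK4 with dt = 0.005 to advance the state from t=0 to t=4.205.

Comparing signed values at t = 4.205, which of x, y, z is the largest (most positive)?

largest component: z

t=0.000: state=(4.660, 2.570, 2.660)
step 1 (dt=0.005): k1=(-20.900, 37.320, 5.010), k2=(-19.445, 36.721, 5.272), k3=(-19.496, 36.751, 5.274), k4=(-18.088, 36.181, 5.528); state += dt/6·(k1+2k2+2k3+k4)
t=0.005: state=(4.563, 2.754, 2.686)
t=0.010: state=(4.479, 2.932, 2.715)
t=0.015: state=(4.408, 3.105, 2.747)
continuing one RK4 step at a time; state shown every 40 steps (Δt=0.2):
t=0.200: state=(6.267, 8.363, 6.211)
t=0.400: state=(8.308, 7.206, 14.578)
t=0.600: state=(4.070, 2.211, 12.672)
t=0.800: state=(2.285, 2.161, 8.378)
t=1.000: state=(2.951, 3.694, 6.099)
t=1.200: state=(5.200, 6.624, 6.990)
t=1.400: state=(7.299, 7.431, 11.880)
t=1.600: state=(5.432, 4.011, 12.786)
t=1.800: state=(3.533, 3.166, 9.765)
t=2.000: state=(3.759, 4.278, 7.789)
t=2.200: state=(5.316, 6.228, 8.422)
t=2.400: state=(6.493, 6.507, 11.327)
t=2.600: state=(5.386, 4.547, 11.856)
t=2.800: state=(4.190, 3.941, 9.959)
t=3.000: state=(4.382, 4.772, 8.713)
t=3.200: state=(5.433, 5.972, 9.365)
t=3.400: state=(5.970, 5.871, 11.065)
t=3.600: state=(5.222, 4.731, 11.155)
t=3.800: state=(4.555, 4.443, 9.951)
t=4.000: state=(4.774, 5.063, 9.290)
t=4.200: state=(5.442, 5.732, 9.884)
t=4.205: state=(5.456, 5.739, 9.911)
compare at T: x=5.456, y=5.739, z=9.911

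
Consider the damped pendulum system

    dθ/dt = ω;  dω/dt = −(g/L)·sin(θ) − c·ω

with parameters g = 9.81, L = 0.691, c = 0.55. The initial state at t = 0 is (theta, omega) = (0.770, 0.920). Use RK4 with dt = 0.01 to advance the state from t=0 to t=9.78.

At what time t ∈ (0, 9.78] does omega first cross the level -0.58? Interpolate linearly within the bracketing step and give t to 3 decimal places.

t = 0.146

t=0.000: state=(0.770, 0.920)
step 1 (dt=0.01): k1=(0.920, -10.389), k2=(0.868, -10.407), k3=(0.868, -10.404), k4=(0.816, -10.420); state += dt/6·(k1+2k2+2k3+k4)
t=0.010: state=(0.779, 0.816)
t=0.020: state=(0.786, 0.712)
t=0.030: state=(0.793, 0.607)
t=0.140: state=(0.797, -0.521)
next step: t=0.150: state=(0.791, -0.619) — omega has crossed -0.58
linear interpolation between t=0.140 (-0.52113) and t=0.150 (-0.61927) → t≈0.146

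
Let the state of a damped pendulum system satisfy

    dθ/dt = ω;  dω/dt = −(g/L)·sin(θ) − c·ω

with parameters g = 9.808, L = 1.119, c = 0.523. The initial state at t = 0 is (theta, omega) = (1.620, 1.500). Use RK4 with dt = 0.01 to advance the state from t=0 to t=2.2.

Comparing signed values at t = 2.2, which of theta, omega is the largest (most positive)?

largest component: omega

t=0.000: state=(1.620, 1.500)
step 1 (dt=0.01): k1=(1.500, -9.539), k2=(1.452, -9.510), k3=(1.452, -9.511), k4=(1.405, -9.482); state += dt/6·(k1+2k2+2k3+k4)
t=0.010: state=(1.635, 1.405)
t=0.020: state=(1.648, 1.310)
t=0.030: state=(1.661, 1.216)
continuing one RK4 step at a time; state shown every 10 steps (Δt=0.1):
t=0.100: state=(1.723, 0.575)
t=0.200: state=(1.737, -0.296)
t=0.300: state=(1.665, -1.127)
t=0.400: state=(1.513, -1.923)
t=0.500: state=(1.283, -2.665)
t=0.600: state=(0.983, -3.301)
t=0.700: state=(0.629, -3.747)
t=0.800: state=(0.243, -3.914)
t=0.900: state=(-0.143, -3.754)
t=1.000: state=(-0.498, -3.291)
t=1.100: state=(-0.794, -2.607)
t=1.200: state=(-1.015, -1.800)
t=1.300: state=(-1.153, -0.951)
t=1.400: state=(-1.205, -0.111)
t=1.500: state=(-1.176, 0.690)
t=1.600: state=(-1.070, 1.426)
t=1.700: state=(-0.894, 2.065)
t=1.800: state=(-0.662, 2.559)
t=1.900: state=(-0.389, 2.857)
t=2.000: state=(-0.098, 2.916)
t=2.100: state=(0.186, 2.727)
t=2.200: state=(0.440, 2.322)
compare at T: theta=0.440, omega=2.322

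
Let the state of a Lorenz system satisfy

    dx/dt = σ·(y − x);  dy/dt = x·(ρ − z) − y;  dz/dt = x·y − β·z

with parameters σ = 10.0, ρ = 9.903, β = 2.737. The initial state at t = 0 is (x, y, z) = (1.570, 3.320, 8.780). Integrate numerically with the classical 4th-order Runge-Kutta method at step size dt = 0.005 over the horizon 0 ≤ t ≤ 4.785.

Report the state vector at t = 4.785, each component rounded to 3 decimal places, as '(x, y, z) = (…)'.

(x, y, z) = (5.020, 4.981, 9.045)

t=0.000: state=(1.570, 3.320, 8.780)
step 1 (dt=0.005): k1=(17.500, -1.557, -18.818), k2=(17.024, -1.428, -18.551), k3=(17.039, -1.431, -18.556), k4=(16.577, -1.300, -18.294); state += dt/6·(k1+2k2+2k3+k4)
t=0.005: state=(1.655, 3.313, 8.687)
t=0.010: state=(1.736, 3.307, 8.597)
t=0.015: state=(1.812, 3.302, 8.509)
continuing one RK4 step at a time; state shown every 40 steps (Δt=0.2):
t=0.200: state=(3.335, 3.970, 6.554)
t=0.400: state=(4.871, 5.739, 6.948)
t=0.600: state=(6.166, 6.369, 9.559)
t=0.800: state=(5.442, 4.703, 10.597)
t=1.000: state=(4.188, 3.817, 9.093)
t=1.200: state=(4.071, 4.291, 7.736)
t=1.400: state=(4.850, 5.331, 7.813)
t=1.600: state=(5.584, 5.732, 9.149)
t=1.800: state=(5.310, 4.954, 9.852)
t=2.000: state=(4.606, 4.353, 9.150)
t=2.200: state=(4.456, 4.553, 8.323)
t=2.400: state=(4.868, 5.133, 8.305)
t=2.600: state=(5.277, 5.368, 8.999)
t=2.800: state=(5.167, 4.992, 9.416)
t=3.000: state=(4.788, 4.636, 9.087)
t=3.200: state=(4.674, 4.715, 8.613)
t=3.400: state=(4.888, 5.031, 8.575)
t=3.600: state=(5.114, 5.170, 8.936)
t=3.800: state=(5.071, 4.985, 9.177)
t=4.000: state=(4.870, 4.783, 9.023)
t=4.200: state=(4.794, 4.810, 8.759)
t=4.400: state=(4.903, 4.980, 8.722)
t=4.600: state=(5.028, 5.062, 8.910)
t=4.785: state=(5.020, 4.981, 9.045)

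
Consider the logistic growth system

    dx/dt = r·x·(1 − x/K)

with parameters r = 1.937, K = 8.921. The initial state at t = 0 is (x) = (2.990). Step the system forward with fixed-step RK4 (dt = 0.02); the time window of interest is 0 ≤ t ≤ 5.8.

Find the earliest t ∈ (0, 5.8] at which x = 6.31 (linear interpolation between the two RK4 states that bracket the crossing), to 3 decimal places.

t = 0.809

t=0.000: state=(2.990)
step 1 (dt=0.02): k1=(3.850), k2=(3.875), k3=(3.875), k4=(3.899); state += dt/6·(k1+2k2+2k3+k4)
t=0.020: state=(3.067)
t=0.040: state=(3.146)
t=0.060: state=(3.225)
continuing one RK4 step at a time; state shown every 10 steps (Δt=0.2):
t=0.200: state=(3.802)
t=0.400: state=(4.661)
t=0.600: state=(5.505)
t=0.800: state=(6.277)
next step: t=0.820: state=(6.349) — x has crossed 6.31
linear interpolation between t=0.800 (6.27715) and t=0.820 (6.34865) → t≈0.809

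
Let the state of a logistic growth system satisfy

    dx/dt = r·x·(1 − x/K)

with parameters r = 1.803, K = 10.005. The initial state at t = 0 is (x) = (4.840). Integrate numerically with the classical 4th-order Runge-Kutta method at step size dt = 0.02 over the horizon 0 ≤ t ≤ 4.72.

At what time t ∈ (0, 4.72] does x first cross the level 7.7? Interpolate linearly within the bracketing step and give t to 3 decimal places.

t=0.000: state=(4.840)
step 1 (dt=0.02): k1=(4.505), k2=(4.507), k3=(4.507), k4=(4.509); state += dt/6·(k1+2k2+2k3+k4)
t=0.020: state=(4.930)
t=0.040: state=(5.020)
t=0.060: state=(5.111)
continuing one RK4 step at a time; state shown every 10 steps (Δt=0.2):
t=0.200: state=(5.737)
t=0.400: state=(6.587)
t=0.600: state=(7.347)
t=0.700: state=(7.684)
next step: t=0.720: state=(7.748) — x has crossed 7.7
linear interpolation between t=0.700 (7.68394) and t=0.720 (7.74760) → t≈0.705

t = 0.705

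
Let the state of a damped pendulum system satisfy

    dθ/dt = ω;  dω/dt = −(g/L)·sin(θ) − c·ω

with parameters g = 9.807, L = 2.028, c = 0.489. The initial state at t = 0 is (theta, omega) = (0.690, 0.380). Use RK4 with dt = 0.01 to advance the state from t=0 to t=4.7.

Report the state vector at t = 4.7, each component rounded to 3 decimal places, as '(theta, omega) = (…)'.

t=0.000: state=(0.690, 0.380)
step 1 (dt=0.01): k1=(0.380, -3.264), k2=(0.364, -3.263), k3=(0.364, -3.263), k4=(0.347, -3.262); state += dt/6·(k1+2k2+2k3+k4)
t=0.010: state=(0.694, 0.347)
t=0.020: state=(0.697, 0.315)
t=0.030: state=(0.700, 0.282)
continuing one RK4 step at a time; state shown every 20 steps (Δt=0.2):
t=0.200: state=(0.702, -0.254)
t=0.400: state=(0.595, -0.792)
t=0.600: state=(0.396, -1.159)
t=0.800: state=(0.147, -1.298)
t=1.000: state=(-0.106, -1.192)
t=1.200: state=(-0.317, -0.882)
t=1.400: state=(-0.451, -0.448)
t=1.600: state=(-0.493, 0.020)
t=1.800: state=(-0.446, 0.440)
t=2.000: state=(-0.325, 0.749)
t=2.200: state=(-0.157, 0.900)
t=2.400: state=(0.023, 0.876)
t=2.600: state=(0.183, 0.696)
t=2.800: state=(0.294, 0.408)
t=3.000: state=(0.343, 0.076)
t=3.200: state=(0.326, -0.238)
t=3.400: state=(0.253, -0.482)
t=3.600: state=(0.141, -0.618)
t=3.800: state=(0.014, -0.630)
t=4.000: state=(-0.104, -0.528)
t=4.200: state=(-0.192, -0.340)
t=4.400: state=(-0.237, -0.108)
t=4.600: state=(-0.235, 0.121)
t=4.700: state=(-0.218, 0.221)

(theta, omega) = (-0.218, 0.221)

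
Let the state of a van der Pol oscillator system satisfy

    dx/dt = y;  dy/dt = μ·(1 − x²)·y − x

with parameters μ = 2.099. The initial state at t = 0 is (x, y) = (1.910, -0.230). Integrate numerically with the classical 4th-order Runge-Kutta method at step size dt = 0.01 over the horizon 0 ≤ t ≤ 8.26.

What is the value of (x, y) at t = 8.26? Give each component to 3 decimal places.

t=0.000: state=(1.910, -0.230)
step 1 (dt=0.01): k1=(-0.230, -0.632), k2=(-0.233, -0.615), k3=(-0.233, -0.615), k4=(-0.236, -0.599); state += dt/6·(k1+2k2+2k3+k4)
t=0.010: state=(1.908, -0.236)
t=0.020: state=(1.905, -0.242)
t=0.030: state=(1.903, -0.248)
continuing one RK4 step at a time; state shown every 50 steps (Δt=0.5):
t=0.500: state=(1.752, -0.368)
t=1.000: state=(1.548, -0.455)
t=1.500: state=(1.286, -0.610)
t=2.000: state=(0.902, -0.996)
t=2.500: state=(0.136, -2.379)
t=3.000: state=(-1.557, -2.958)
t=3.500: state=(-2.015, 0.123)
t=4.000: state=(-1.884, 0.327)
t=4.500: state=(-1.704, 0.390)
t=5.000: state=(-1.488, 0.485)
t=5.500: state=(-1.204, 0.675)
t=6.000: state=(-0.762, 1.192)
t=6.500: state=(0.214, 3.101)
t=7.000: state=(1.847, 1.580)
t=7.500: state=(1.992, -0.231)
t=8.000: state=(1.841, -0.343)
t=8.260: state=(1.747, -0.375)

(x, y) = (1.747, -0.375)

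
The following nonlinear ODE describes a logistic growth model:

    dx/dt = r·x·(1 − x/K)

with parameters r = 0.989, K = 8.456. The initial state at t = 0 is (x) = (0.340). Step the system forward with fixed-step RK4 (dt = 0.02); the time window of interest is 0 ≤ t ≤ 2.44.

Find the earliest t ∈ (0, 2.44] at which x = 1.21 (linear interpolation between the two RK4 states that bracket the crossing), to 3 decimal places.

t=0.000: state=(0.340)
step 1 (dt=0.02): k1=(0.323), k2=(0.326), k3=(0.326), k4=(0.329); state += dt/6·(k1+2k2+2k3+k4)
t=0.020: state=(0.347)
t=0.040: state=(0.353)
t=0.060: state=(0.360)
continuing one RK4 step at a time; state shown every 5 steps (Δt=0.1):
t=0.100: state=(0.374)
t=0.200: state=(0.411)
t=0.300: state=(0.451)
t=0.400: state=(0.495)
t=0.500: state=(0.544)
t=0.600: state=(0.596)
t=0.700: state=(0.653)
t=0.800: state=(0.715)
t=0.900: state=(0.783)
t=1.000: state=(0.856)
t=1.100: state=(0.935)
t=1.200: state=(1.021)
t=1.300: state=(1.113)
t=1.380: state=(1.191)
next step: t=1.400: state=(1.212) — x has crossed 1.21
linear interpolation between t=1.380 (1.19146) and t=1.400 (1.21185) → t≈1.398

t = 1.398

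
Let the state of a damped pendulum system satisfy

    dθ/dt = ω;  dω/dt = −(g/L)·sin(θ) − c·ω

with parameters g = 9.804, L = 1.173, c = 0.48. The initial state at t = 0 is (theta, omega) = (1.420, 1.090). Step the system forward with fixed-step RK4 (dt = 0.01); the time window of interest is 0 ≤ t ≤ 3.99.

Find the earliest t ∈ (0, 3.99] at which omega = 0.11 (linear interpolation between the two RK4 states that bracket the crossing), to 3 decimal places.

t=0.000: state=(1.420, 1.090)
step 1 (dt=0.01): k1=(1.090, -8.786), k2=(1.046, -8.772), k3=(1.046, -8.772), k4=(1.002, -8.757); state += dt/6·(k1+2k2+2k3+k4)
t=0.010: state=(1.430, 1.002)
t=0.020: state=(1.440, 0.915)
t=0.030: state=(1.449, 0.828)
t=0.110: state=(1.487, 0.144)
next step: t=0.120: state=(1.488, 0.060) — omega has crossed 0.11
linear interpolation between t=0.110 (0.14381) and t=0.120 (0.06002) → t≈0.114

t = 0.114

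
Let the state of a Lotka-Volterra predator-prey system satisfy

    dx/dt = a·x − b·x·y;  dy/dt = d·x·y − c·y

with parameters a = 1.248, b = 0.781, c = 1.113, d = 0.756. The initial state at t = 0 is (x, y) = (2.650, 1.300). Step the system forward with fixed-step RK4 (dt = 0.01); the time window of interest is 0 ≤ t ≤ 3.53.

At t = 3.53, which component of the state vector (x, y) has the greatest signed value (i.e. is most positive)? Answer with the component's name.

t=0.000: state=(2.650, 1.300)
step 1 (dt=0.01): k1=(0.617, 1.158), k2=(0.605, 1.166), k3=(0.605, 1.166), k4=(0.594, 1.174); state += dt/6·(k1+2k2+2k3+k4)
t=0.010: state=(2.656, 1.312)
t=0.020: state=(2.662, 1.323)
t=0.030: state=(2.667, 1.335)
continuing one RK4 step at a time; state shown every 20 steps (Δt=0.2):
t=0.200: state=(2.722, 1.564)
t=0.400: state=(2.670, 1.885)
t=0.600: state=(2.485, 2.232)
t=0.800: state=(2.194, 2.547)
t=1.000: state=(1.856, 2.769)
t=1.200: state=(1.532, 2.863)
t=1.400: state=(1.259, 2.828)
t=1.600: state=(1.049, 2.693)
t=1.800: state=(0.897, 2.495)
t=2.000: state=(0.794, 2.268)
t=2.200: state=(0.728, 2.036)
t=2.400: state=(0.692, 1.814)
t=2.600: state=(0.680, 1.610)
t=2.800: state=(0.688, 1.429)
t=3.000: state=(0.716, 1.271)
t=3.200: state=(0.761, 1.138)
t=3.400: state=(0.825, 1.026)
t=3.530: state=(0.878, 0.966)
compare at T: x=0.878, y=0.966

largest component: y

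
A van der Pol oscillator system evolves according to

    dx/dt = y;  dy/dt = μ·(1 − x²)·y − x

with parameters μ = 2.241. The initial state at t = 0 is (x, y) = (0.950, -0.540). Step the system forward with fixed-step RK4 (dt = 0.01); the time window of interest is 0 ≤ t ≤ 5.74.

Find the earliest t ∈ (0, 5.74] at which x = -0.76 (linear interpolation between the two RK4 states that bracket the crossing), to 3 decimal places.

t=0.000: state=(0.950, -0.540)
step 1 (dt=0.01): k1=(-0.540, -1.068), k2=(-0.545, -1.073), k3=(-0.545, -1.073), k4=(-0.551, -1.078); state += dt/6·(k1+2k2+2k3+k4)
t=0.010: state=(0.945, -0.551)
t=0.020: state=(0.939, -0.562)
t=0.030: state=(0.933, -0.572)
continuing one RK4 step at a time; state shown every 20 steps (Δt=0.2):
t=0.200: state=(0.819, -0.781)
t=0.400: state=(0.631, -1.126)
t=0.600: state=(0.354, -1.693)
t=0.800: state=(-0.073, -2.646)
t=1.000: state=(-0.719, -3.742)
t=1.010: state=(-0.757, -3.773)
next step: t=1.020: state=(-0.794, -3.799) — x has crossed -0.76
linear interpolation between t=1.010 (-0.75654) and t=1.020 (-0.79441) → t≈1.011

t = 1.011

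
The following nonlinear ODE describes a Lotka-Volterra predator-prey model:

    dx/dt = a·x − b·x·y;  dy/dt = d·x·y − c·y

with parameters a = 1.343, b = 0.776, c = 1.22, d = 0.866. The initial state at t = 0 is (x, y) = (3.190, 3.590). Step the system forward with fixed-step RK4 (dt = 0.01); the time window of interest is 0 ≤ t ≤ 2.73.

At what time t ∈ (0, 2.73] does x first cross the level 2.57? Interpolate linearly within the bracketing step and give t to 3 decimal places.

t=0.000: state=(3.190, 3.590)
step 1 (dt=0.01): k1=(-4.603, 5.538), k2=(-4.638, 5.508), k3=(-4.637, 5.508), k4=(-4.670, 5.476); state += dt/6·(k1+2k2+2k3+k4)
t=0.010: state=(3.144, 3.645)
t=0.020: state=(3.097, 3.700)
t=0.030: state=(3.049, 3.753)
continuing one RK4 step at a time; state shown every 10 steps (Δt=0.1):
t=0.100: state=(2.705, 4.103)
t=0.120: state=(2.606, 4.192)
next step: t=0.130: state=(2.556, 4.235) — x has crossed 2.57
linear interpolation between t=0.120 (2.60573) and t=0.130 (2.55600) → t≈0.127

t = 0.127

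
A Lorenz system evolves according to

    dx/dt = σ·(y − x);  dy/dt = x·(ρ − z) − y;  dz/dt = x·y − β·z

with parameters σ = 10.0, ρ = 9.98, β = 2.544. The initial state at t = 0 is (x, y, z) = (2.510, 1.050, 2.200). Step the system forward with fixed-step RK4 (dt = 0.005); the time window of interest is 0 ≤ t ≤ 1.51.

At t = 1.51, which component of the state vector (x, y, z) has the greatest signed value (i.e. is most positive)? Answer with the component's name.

t=0.000: state=(2.510, 1.050, 2.200)
step 1 (dt=0.005): k1=(-14.600, 18.478, -2.961), k2=(-13.773, 18.166, -2.867), k3=(-13.802, 18.182, -2.867), k4=(-13.001, 17.885, -2.775); state += dt/6·(k1+2k2+2k3+k4)
t=0.005: state=(2.441, 1.141, 2.186)
t=0.010: state=(2.380, 1.229, 2.172)
t=0.015: state=(2.326, 1.314, 2.160)
continuing one RK4 step at a time; state shown every 10 steps (Δt=0.05):
t=0.050: state=(2.115, 1.863, 2.093)
t=0.100: state=(2.170, 2.588, 2.065)
t=0.150: state=(2.495, 3.352, 2.143)
t=0.200: state=(3.014, 4.223, 2.377)
t=0.250: state=(3.698, 5.222, 2.838)
t=0.300: state=(4.530, 6.322, 3.618)
t=0.350: state=(5.472, 7.423, 4.809)
t=0.400: state=(6.443, 8.328, 6.456)
t=0.450: state=(7.298, 8.765, 8.472)
t=0.500: state=(7.843, 8.496, 10.565)
t=0.550: state=(7.909, 7.500, 12.293)
t=0.600: state=(7.447, 6.051, 13.283)
t=0.650: state=(6.577, 4.573, 13.445)
t=0.700: state=(5.523, 3.385, 12.961)
t=0.750: state=(4.500, 2.590, 12.106)
t=0.800: state=(3.643, 2.139, 11.105)
t=0.850: state=(3.001, 1.933, 10.092)
t=0.900: state=(2.567, 1.888, 9.133)
t=0.950: state=(2.310, 1.948, 8.259)
t=1.000: state=(2.195, 2.085, 7.484)
t=1.050: state=(2.192, 2.286, 6.814)
t=1.100: state=(2.283, 2.551, 6.254)
t=1.150: state=(2.457, 2.884, 5.808)
t=1.200: state=(2.709, 3.289, 5.489)
t=1.250: state=(3.038, 3.772, 5.309)
t=1.300: state=(3.443, 4.329, 5.292)
t=1.350: state=(3.921, 4.946, 5.463)
t=1.400: state=(4.462, 5.591, 5.850)
t=1.450: state=(5.039, 6.205, 6.472)
t=1.500: state=(5.610, 6.706, 7.322)
t=1.510: state=(5.718, 6.784, 7.515)
compare at T: x=5.718, y=6.784, z=7.515

largest component: z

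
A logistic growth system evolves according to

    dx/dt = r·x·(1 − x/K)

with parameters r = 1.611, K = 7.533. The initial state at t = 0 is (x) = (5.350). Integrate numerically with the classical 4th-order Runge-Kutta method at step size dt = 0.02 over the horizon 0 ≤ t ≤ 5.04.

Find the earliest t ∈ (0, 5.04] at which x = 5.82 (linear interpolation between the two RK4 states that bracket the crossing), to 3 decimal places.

t=0.000: state=(5.350)
step 1 (dt=0.02): k1=(2.498), k2=(2.481), k3=(2.481), k4=(2.464); state += dt/6·(k1+2k2+2k3+k4)
t=0.020: state=(5.400)
t=0.040: state=(5.449)
t=0.060: state=(5.497)
continuing one RK4 step at a time; state shown every 10 steps (Δt=0.2):
t=0.200: state=(5.814)
next step: t=0.220: state=(5.856) — x has crossed 5.82
linear interpolation between t=0.200 (5.81409) and t=0.220 (5.85646) → t≈0.203

t = 0.203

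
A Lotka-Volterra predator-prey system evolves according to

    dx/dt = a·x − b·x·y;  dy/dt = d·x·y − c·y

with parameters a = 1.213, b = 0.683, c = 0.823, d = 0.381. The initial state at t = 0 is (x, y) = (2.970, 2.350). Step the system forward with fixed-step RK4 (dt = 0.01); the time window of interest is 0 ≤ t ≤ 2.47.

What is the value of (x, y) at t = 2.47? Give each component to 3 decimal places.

(x, y) = (1.279, 1.649)

t=0.000: state=(2.970, 2.350)
step 1 (dt=0.01): k1=(-1.164, 0.725), k2=(-1.169, 0.721), k3=(-1.169, 0.721), k4=(-1.174, 0.717); state += dt/6·(k1+2k2+2k3+k4)
t=0.010: state=(2.958, 2.357)
t=0.020: state=(2.947, 2.364)
t=0.030: state=(2.935, 2.371)
continuing one RK4 step at a time; state shown every 10 steps (Δt=0.1):
t=0.100: state=(2.849, 2.418)
t=0.200: state=(2.721, 2.476)
t=0.300: state=(2.590, 2.524)
t=0.400: state=(2.458, 2.559)
t=0.500: state=(2.328, 2.582)
t=0.600: state=(2.202, 2.592)
t=0.700: state=(2.083, 2.590)
t=0.800: state=(1.971, 2.577)
t=0.900: state=(1.867, 2.553)
t=1.000: state=(1.773, 2.520)
t=1.100: state=(1.687, 2.479)
t=1.200: state=(1.611, 2.431)
t=1.300: state=(1.543, 2.378)
t=1.400: state=(1.484, 2.320)
t=1.500: state=(1.433, 2.259)
t=1.600: state=(1.389, 2.195)
t=1.700: state=(1.353, 2.130)
t=1.800: state=(1.323, 2.064)
t=1.900: state=(1.301, 1.999)
t=2.000: state=(1.284, 1.934)
t=2.100: state=(1.273, 1.870)
t=2.200: state=(1.267, 1.807)
t=2.300: state=(1.267, 1.747)
t=2.400: state=(1.272, 1.689)
t=2.470: state=(1.279, 1.649)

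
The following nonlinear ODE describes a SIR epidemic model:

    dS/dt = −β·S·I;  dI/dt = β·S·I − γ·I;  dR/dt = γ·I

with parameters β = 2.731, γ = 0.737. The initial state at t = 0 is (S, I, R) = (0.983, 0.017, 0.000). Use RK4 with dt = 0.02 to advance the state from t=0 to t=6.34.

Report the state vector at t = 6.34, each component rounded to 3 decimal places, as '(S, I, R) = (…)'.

t=0.000: state=(0.983, 0.017, 0.000)
step 1 (dt=0.02): k1=(-0.046, 0.033, 0.013), k2=(-0.047, 0.034, 0.013), k3=(-0.047, 0.034, 0.013), k4=(-0.047, 0.034, 0.013); state += dt/6·(k1+2k2+2k3+k4)
t=0.020: state=(0.982, 0.018, 0.000)
t=0.040: state=(0.981, 0.018, 0.001)
t=0.060: state=(0.980, 0.019, 0.001)
continuing one RK4 step at a time; state shown every 25 steps (Δt=0.5):
t=0.500: state=(0.945, 0.044, 0.011)
t=1.000: state=(0.858, 0.105, 0.037)
t=1.500: state=(0.694, 0.212, 0.094)
t=2.000: state=(0.479, 0.327, 0.194)
t=2.500: state=(0.293, 0.380, 0.327)
t=3.000: state=(0.175, 0.359, 0.465)
t=3.500: state=(0.112, 0.301, 0.587)
t=4.000: state=(0.077, 0.236, 0.686)
t=4.500: state=(0.058, 0.179, 0.763)
t=5.000: state=(0.047, 0.133, 0.820)
t=5.500: state=(0.040, 0.098, 0.862)
t=6.000: state=(0.036, 0.071, 0.893)
t=6.340: state=(0.034, 0.057, 0.909)

(S, I, R) = (0.034, 0.057, 0.909)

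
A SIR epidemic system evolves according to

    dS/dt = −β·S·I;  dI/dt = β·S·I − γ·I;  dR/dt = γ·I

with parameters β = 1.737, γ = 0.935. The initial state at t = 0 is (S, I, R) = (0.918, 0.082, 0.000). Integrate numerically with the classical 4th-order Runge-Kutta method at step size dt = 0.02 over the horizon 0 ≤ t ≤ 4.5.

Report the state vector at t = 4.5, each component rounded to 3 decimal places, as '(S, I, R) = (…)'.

t=0.000: state=(0.918, 0.082, 0.000)
step 1 (dt=0.02): k1=(-0.131, 0.054, 0.077), k2=(-0.131, 0.054, 0.077), k3=(-0.131, 0.054, 0.077), k4=(-0.132, 0.054, 0.078); state += dt/6·(k1+2k2+2k3+k4)
t=0.020: state=(0.915, 0.083, 0.002)
t=0.040: state=(0.913, 0.084, 0.003)
t=0.060: state=(0.910, 0.085, 0.005)
continuing one RK4 step at a time; state shown every 10 steps (Δt=0.2):
t=0.200: state=(0.891, 0.093, 0.016)
t=0.400: state=(0.860, 0.105, 0.035)
t=0.600: state=(0.828, 0.116, 0.056)
t=0.800: state=(0.794, 0.128, 0.078)
t=1.000: state=(0.758, 0.139, 0.103)
t=1.200: state=(0.721, 0.149, 0.130)
t=1.400: state=(0.683, 0.158, 0.159)
t=1.600: state=(0.646, 0.165, 0.189)
t=1.800: state=(0.609, 0.170, 0.221)
t=2.000: state=(0.574, 0.173, 0.253)
t=2.200: state=(0.540, 0.174, 0.285)
t=2.400: state=(0.509, 0.174, 0.318)
t=2.600: state=(0.479, 0.171, 0.350)
t=2.800: state=(0.452, 0.167, 0.382)
t=3.000: state=(0.427, 0.161, 0.412)
t=3.200: state=(0.404, 0.154, 0.442)
t=3.400: state=(0.383, 0.147, 0.470)
t=3.600: state=(0.365, 0.139, 0.497)
t=3.800: state=(0.348, 0.130, 0.522)
t=4.000: state=(0.333, 0.121, 0.545)
t=4.200: state=(0.320, 0.113, 0.567)
t=4.400: state=(0.308, 0.104, 0.587)
t=4.500: state=(0.303, 0.100, 0.597)

(S, I, R) = (0.303, 0.100, 0.597)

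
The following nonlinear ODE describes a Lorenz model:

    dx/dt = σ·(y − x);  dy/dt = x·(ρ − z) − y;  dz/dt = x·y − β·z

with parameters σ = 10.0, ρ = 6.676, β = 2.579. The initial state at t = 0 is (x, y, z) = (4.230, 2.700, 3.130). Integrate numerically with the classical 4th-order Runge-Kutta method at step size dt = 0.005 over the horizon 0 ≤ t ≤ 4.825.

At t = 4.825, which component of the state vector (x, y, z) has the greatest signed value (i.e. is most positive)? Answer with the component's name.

t=0.000: state=(4.230, 2.700, 3.130)
step 1 (dt=0.005): k1=(-15.300, 12.300, 3.349), k2=(-14.610, 12.098, 3.353), k3=(-14.632, 12.105, 3.355), k4=(-13.963, 11.910, 3.360); state += dt/6·(k1+2k2+2k3+k4)
t=0.005: state=(4.157, 2.761, 3.147)
t=0.010: state=(4.090, 2.819, 3.164)
t=0.015: state=(4.030, 2.876, 3.180)
continuing one RK4 step at a time; state shown every 40 steps (Δt=0.2):
t=0.200: state=(3.919, 4.356, 4.040)
t=0.400: state=(4.740, 4.978, 5.721)
t=0.600: state=(4.609, 4.272, 6.902)
t=0.800: state=(3.773, 3.376, 6.566)
t=1.000: state=(3.244, 3.126, 5.634)
t=1.200: state=(3.265, 3.386, 4.990)
t=1.400: state=(3.642, 3.871, 4.947)
t=1.600: state=(4.063, 4.224, 5.436)
t=1.800: state=(4.194, 4.159, 5.996)
t=2.000: state=(3.979, 3.827, 6.131)
t=2.200: state=(3.700, 3.593, 5.858)
t=2.400: state=(3.596, 3.599, 5.524)
t=2.600: state=(3.687, 3.765, 5.388)
t=2.800: state=(3.857, 3.936, 5.499)
t=3.000: state=(3.960, 3.978, 5.718)
t=3.200: state=(3.929, 3.887, 5.845)
t=3.400: state=(3.825, 3.772, 5.803)
t=3.600: state=(3.750, 3.731, 5.674)
t=3.800: state=(3.753, 3.772, 5.581)
t=4.000: state=(3.811, 3.843, 5.584)
t=4.200: state=(3.865, 3.883, 5.657)
t=4.400: state=(3.875, 3.867, 5.725)
t=4.600: state=(3.844, 3.824, 5.737)
t=4.800: state=(3.807, 3.794, 5.698)
t=4.825: state=(3.804, 3.792, 5.692)
compare at T: x=3.804, y=3.792, z=5.692

largest component: z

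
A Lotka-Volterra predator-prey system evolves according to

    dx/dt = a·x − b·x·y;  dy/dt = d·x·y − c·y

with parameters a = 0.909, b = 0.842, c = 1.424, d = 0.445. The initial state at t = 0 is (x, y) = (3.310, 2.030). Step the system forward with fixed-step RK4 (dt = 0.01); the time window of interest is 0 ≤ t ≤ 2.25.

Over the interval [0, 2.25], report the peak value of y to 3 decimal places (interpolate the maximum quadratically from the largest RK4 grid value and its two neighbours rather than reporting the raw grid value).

max y = 2.032

t=0.000: state=(3.310, 2.030)
step 1 (dt=0.01): k1=(-2.649, 0.099), k2=(-2.640, 0.087), k3=(-2.640, 0.087), k4=(-2.630, 0.076); state += dt/6·(k1+2k2+2k3+k4)
t=0.010: state=(3.284, 2.031)
t=0.020: state=(3.257, 2.032)
t=0.030: state=(3.231, 2.032)
continuing one RK4 step at a time; state shown every 10 steps (Δt=0.1):
t=0.100: state=(3.055, 2.028)
t=0.200: state=(2.823, 2.005)
t=0.300: state=(2.616, 1.962)
t=0.400: state=(2.434, 1.904)
t=0.500: state=(2.278, 1.833)
t=0.600: state=(2.145, 1.754)
t=0.700: state=(2.033, 1.670)
t=0.800: state=(1.942, 1.582)
t=0.900: state=(1.868, 1.493)
t=1.000: state=(1.811, 1.405)
t=1.100: state=(1.769, 1.320)
t=1.200: state=(1.739, 1.238)
t=1.300: state=(1.722, 1.159)
t=1.400: state=(1.716, 1.085)
t=1.500: state=(1.720, 1.016)
t=1.600: state=(1.734, 0.951)
t=1.700: state=(1.757, 0.892)
t=1.800: state=(1.790, 0.837)
t=1.900: state=(1.830, 0.787)
t=2.000: state=(1.880, 0.741)
t=2.100: state=(1.938, 0.700)
t=2.200: state=(2.004, 0.662)
t=2.250: state=(2.040, 0.645)
largest grid value and its neighbours: y(0.030)=2.03191, y(0.040)=2.03208, y(0.050)=2.03201
parabola through these three points peaks at t≈0.042 with y≈2.03209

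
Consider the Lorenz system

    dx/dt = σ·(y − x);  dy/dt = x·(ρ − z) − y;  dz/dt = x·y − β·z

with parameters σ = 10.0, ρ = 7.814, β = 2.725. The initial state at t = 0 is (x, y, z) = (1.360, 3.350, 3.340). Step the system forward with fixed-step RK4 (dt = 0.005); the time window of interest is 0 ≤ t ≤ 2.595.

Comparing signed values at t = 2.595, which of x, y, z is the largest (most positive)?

largest component: z

t=0.000: state=(1.360, 3.350, 3.340)
step 1 (dt=0.005): k1=(19.900, 2.735, -4.545), k2=(19.471, 2.966, -4.338), k3=(19.487, 2.960, -4.342), k4=(19.074, 3.187, -4.138); state += dt/6·(k1+2k2+2k3+k4)
t=0.005: state=(1.457, 3.365, 3.318)
t=0.010: state=(1.551, 3.382, 3.299)
t=0.015: state=(1.641, 3.401, 3.281)
continuing one RK4 step at a time; state shown every 20 steps (Δt=0.1):
t=0.100: state=(2.817, 3.977, 3.244)
t=0.200: state=(3.914, 4.988, 3.814)
t=0.300: state=(4.963, 5.952, 5.070)
t=0.400: state=(5.774, 6.340, 6.817)
t=0.500: state=(5.985, 5.818, 8.386)
t=0.600: state=(5.485, 4.717, 9.049)
t=0.700: state=(4.613, 3.717, 8.733)
t=0.800: state=(3.816, 3.153, 7.891)
t=0.900: state=(3.318, 2.986, 6.948)
t=1.000: state=(3.137, 3.096, 6.137)
t=1.100: state=(3.214, 3.399, 5.569)
t=1.200: state=(3.488, 3.841, 5.301)
t=1.300: state=(3.899, 4.355, 5.367)
t=1.400: state=(4.369, 4.834, 5.762)
t=1.500: state=(4.786, 5.132, 6.405)
t=1.600: state=(5.022, 5.134, 7.103)
t=1.700: state=(5.000, 4.850, 7.613)
t=1.800: state=(4.752, 4.429, 7.779)
t=1.900: state=(4.402, 4.048, 7.613)
t=2.000: state=(4.084, 3.814, 7.246)
t=2.100: state=(3.880, 3.746, 6.825)
t=2.200: state=(3.817, 3.821, 6.464)
t=2.300: state=(3.880, 3.998, 6.236)
t=2.400: state=(4.038, 4.229, 6.174)
t=2.500: state=(4.244, 4.456, 6.280)
t=2.595: state=(4.434, 4.615, 6.501)
compare at T: x=4.434, y=4.615, z=6.501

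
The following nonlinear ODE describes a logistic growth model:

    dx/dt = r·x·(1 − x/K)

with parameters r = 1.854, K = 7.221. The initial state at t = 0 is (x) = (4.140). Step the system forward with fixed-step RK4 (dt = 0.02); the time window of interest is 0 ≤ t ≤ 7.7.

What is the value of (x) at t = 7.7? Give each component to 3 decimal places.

(x) = (7.221)

t=0.000: state=(4.140)
step 1 (dt=0.02): k1=(3.275), k2=(3.266), k3=(3.266), k4=(3.256); state += dt/6·(k1+2k2+2k3+k4)
t=0.020: state=(4.205)
t=0.040: state=(4.270)
t=0.060: state=(4.335)
continuing one RK4 step at a time; state shown every 25 steps (Δt=0.5):
t=0.500: state=(5.578)
t=1.000: state=(6.467)
t=1.500: state=(6.903)
t=2.000: state=(7.092)
t=2.500: state=(7.169)
t=3.000: state=(7.200)
t=3.500: state=(7.213)
t=4.000: state=(7.218)
t=4.500: state=(7.220)
t=5.000: state=(7.220)
t=5.500: state=(7.221)
t=6.000: state=(7.221)
t=6.500: state=(7.221)
t=7.000: state=(7.221)
t=7.500: state=(7.221)
t=7.700: state=(7.221)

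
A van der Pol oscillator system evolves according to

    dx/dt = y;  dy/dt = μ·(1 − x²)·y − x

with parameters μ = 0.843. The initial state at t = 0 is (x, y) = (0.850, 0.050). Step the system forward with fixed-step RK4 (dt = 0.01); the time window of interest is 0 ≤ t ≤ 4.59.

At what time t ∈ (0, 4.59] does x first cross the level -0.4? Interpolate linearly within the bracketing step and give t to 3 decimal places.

t=0.000: state=(0.850, 0.050)
step 1 (dt=0.01): k1=(0.050, -0.838), k2=(0.046, -0.840), k3=(0.046, -0.840), k4=(0.042, -0.841); state += dt/6·(k1+2k2+2k3+k4)
t=0.010: state=(0.850, 0.042)
t=0.020: state=(0.851, 0.033)
t=0.030: state=(0.851, 0.025)
continuing one RK4 step at a time; state shown every 20 steps (Δt=0.2):
t=0.200: state=(0.843, -0.122)
t=0.400: state=(0.801, -0.298)
t=0.600: state=(0.724, -0.478)
t=0.800: state=(0.609, -0.666)
t=1.000: state=(0.456, -0.865)
t=1.200: state=(0.262, -1.080)
t=1.400: state=(0.024, -1.305)
t=1.600: state=(-0.259, -1.515)
t=1.690: state=(-0.399, -1.591)
next step: t=1.700: state=(-0.415, -1.598) — x has crossed -0.4
linear interpolation between t=1.690 (-0.39878) and t=1.700 (-0.41473) → t≈1.691

t = 1.691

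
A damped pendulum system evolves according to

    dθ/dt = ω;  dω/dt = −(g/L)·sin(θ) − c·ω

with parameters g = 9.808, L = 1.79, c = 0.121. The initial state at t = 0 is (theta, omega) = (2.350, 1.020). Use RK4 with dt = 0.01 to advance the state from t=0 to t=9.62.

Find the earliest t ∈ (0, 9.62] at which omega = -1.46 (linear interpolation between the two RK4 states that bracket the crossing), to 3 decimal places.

t=0.000: state=(2.350, 1.020)
step 1 (dt=0.01): k1=(1.020, -4.022), k2=(1.000, -4.000), k3=(1.000, -4.000), k4=(0.980, -3.978); state += dt/6·(k1+2k2+2k3+k4)
t=0.010: state=(2.360, 0.980)
t=0.020: state=(2.370, 0.940)
t=0.030: state=(2.379, 0.901)
continuing one RK4 step at a time; state shown every 50 steps (Δt=0.5):
t=0.500: state=(2.414, -0.727)
t=0.680: state=(2.222, -1.419)
next step: t=0.690: state=(2.208, -1.461) — omega has crossed -1.46
linear interpolation between t=0.680 (-1.41893) and t=0.690 (-1.46100) → t≈0.690

t = 0.690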